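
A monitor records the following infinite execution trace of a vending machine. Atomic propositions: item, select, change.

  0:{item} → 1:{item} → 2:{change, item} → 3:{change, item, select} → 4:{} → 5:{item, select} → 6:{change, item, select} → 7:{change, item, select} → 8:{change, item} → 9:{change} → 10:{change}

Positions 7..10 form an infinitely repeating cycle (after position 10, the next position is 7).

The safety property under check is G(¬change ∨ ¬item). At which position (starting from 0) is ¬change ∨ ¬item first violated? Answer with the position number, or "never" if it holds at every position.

Check ¬change ∨ ¬item at each position in order: 0 ✓, 1 ✓.
At position 2 the labels are {change, item}, so ¬change ∨ ¬item is false there. This is the first violation.

2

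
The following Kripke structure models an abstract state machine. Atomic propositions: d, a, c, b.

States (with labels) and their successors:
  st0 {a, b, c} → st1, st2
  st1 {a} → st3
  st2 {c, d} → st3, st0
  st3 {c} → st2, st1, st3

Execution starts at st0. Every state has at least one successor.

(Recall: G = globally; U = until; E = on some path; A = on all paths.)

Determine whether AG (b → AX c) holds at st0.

States satisfying b → AX c: {st1, st2, st3}.
States satisfying AG (b → AX c): ∅.
st0 is reachable from st0 and violates b → AX c, so AG fails at st0.
st0 ∉ Sat(AG (b → AX c)).

Does not hold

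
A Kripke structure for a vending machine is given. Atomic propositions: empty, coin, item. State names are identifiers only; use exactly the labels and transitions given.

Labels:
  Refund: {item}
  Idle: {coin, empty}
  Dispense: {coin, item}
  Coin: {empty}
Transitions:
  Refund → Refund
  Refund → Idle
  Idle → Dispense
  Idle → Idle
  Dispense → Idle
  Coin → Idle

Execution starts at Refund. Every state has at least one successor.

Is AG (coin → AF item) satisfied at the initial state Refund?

Does not hold

States satisfying coin → AF item: {Refund, Dispense, Coin}.
States satisfying AG (coin → AF item): ∅.
Idle is reachable from Refund and violates coin → AF item, so AG fails at Refund.
Refund ∉ Sat(AG (coin → AF item)).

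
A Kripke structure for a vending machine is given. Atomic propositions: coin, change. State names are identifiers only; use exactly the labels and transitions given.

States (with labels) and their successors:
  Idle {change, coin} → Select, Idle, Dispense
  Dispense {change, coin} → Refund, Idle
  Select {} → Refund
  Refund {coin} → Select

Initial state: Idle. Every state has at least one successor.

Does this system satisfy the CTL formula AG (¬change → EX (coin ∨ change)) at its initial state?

Violated

States satisfying ¬change → EX (coin ∨ change): {Idle, Dispense, Select}.
States satisfying AG (¬change → EX (coin ∨ change)): ∅.
Refund is reachable from Idle and violates ¬change → EX (coin ∨ change), so AG fails at Idle.
Idle ∉ Sat(AG (¬change → EX (coin ∨ change))).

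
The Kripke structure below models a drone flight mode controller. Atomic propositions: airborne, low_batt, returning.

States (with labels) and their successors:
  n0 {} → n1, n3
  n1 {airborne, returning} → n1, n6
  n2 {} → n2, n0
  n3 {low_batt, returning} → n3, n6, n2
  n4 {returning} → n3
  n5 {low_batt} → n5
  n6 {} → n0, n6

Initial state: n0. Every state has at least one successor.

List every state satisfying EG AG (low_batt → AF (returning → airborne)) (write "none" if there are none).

States satisfying AG (low_batt → AF (returning → airborne)): {n5}.
States satisfying EG AG (low_batt → AF (returning → airborne)): {n5}.

{n5}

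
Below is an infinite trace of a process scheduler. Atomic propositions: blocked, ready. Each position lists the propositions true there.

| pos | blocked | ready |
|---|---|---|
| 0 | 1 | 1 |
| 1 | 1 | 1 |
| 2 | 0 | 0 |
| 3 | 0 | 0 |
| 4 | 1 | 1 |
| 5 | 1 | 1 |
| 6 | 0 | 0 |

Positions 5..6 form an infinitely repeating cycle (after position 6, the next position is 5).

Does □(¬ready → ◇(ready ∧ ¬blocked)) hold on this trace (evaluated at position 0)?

No

¬ready → ◇(ready ∧ ¬blocked) must hold at every position from 0 onward. It fails at position 2, so □(¬ready → ◇(ready ∧ ¬blocked)) is false.
Positions where ¬ready holds: 2, 3, 6.
Check ◇(ready ∧ ¬blocked) at each: 2→fails, 3→fails, 6→fails.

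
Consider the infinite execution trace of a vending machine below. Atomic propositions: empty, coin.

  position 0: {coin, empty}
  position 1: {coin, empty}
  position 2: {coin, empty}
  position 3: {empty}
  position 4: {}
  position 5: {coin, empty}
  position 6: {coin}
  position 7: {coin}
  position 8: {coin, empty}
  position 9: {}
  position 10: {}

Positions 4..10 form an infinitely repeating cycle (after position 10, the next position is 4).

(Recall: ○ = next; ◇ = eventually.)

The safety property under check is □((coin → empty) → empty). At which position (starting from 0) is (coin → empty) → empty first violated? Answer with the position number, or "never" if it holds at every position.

Check (coin → empty) → empty at each position in order: 0 ✓, 1 ✓, 2 ✓, 3 ✓.
At position 4 the labels are {}, so (coin → empty) → empty is false there. This is the first violation.

4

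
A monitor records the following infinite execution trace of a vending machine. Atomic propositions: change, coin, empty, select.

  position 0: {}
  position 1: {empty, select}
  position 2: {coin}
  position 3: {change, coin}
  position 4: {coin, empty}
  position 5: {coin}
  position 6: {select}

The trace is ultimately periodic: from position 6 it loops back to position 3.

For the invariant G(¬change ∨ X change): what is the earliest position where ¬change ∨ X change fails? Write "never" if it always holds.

Check ¬change ∨ X change at each position in order: 0 ✓, 1 ✓, 2 ✓.
At position 3 the labels are {change, coin} and the next position 4 has {coin, empty}, so ¬change ∨ X change is false there. This is the first violation.

3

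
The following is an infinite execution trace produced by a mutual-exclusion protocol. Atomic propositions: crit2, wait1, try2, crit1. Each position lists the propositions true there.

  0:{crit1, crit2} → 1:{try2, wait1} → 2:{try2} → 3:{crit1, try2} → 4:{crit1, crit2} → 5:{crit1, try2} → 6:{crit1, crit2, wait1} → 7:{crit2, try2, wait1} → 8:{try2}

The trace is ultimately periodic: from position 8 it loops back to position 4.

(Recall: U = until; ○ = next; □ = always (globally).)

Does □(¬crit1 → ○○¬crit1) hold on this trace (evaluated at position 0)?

¬crit1 → ○○¬crit1 must hold at every position from 0 onward. It fails at position 1, so □(¬crit1 → ○○¬crit1) is false.
Positions where ¬crit1 holds: 1, 2, 7, 8.
Check ○○¬crit1 at each: 1→fails, 2→fails, 7→fails, 8→fails.

Does not hold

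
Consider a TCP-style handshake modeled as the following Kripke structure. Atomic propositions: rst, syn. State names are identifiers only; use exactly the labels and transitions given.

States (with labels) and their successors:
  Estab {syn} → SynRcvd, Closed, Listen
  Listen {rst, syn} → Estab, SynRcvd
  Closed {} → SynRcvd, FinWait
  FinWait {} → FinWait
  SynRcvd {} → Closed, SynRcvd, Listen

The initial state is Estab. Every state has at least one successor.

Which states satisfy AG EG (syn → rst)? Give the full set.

{FinWait}

States satisfying EG (syn → rst): {Listen, Closed, FinWait, SynRcvd}.
States satisfying AG EG (syn → rst): {FinWait}.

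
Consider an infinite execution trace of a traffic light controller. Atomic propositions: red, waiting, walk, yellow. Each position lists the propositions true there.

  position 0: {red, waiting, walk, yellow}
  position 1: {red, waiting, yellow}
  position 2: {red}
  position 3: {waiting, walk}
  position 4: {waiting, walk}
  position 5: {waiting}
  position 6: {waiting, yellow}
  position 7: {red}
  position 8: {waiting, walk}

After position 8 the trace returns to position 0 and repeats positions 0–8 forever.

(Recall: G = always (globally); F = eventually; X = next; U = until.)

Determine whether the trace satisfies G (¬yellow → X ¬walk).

Does not hold

¬yellow → X ¬walk must hold at every position from 0 onward. It fails at position 2, so G (¬yellow → X ¬walk) is false.
Positions where ¬yellow holds: 2, 3, 4, 5, 7, 8.
Check X ¬walk at each: 2→fails, 3→fails, 4→ok, 5→ok, 7→fails, 8→fails.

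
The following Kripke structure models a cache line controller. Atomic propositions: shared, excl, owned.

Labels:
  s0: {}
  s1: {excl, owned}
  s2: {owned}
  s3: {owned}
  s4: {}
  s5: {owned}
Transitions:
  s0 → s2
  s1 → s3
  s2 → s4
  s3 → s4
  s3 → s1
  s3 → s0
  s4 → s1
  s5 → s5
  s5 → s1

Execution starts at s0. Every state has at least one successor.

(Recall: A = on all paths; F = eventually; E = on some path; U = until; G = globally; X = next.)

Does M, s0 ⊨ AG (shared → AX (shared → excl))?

Satisfied

States satisfying shared → AX (shared → excl): {s0, s1, s2, s3, s4, s5}.
States satisfying AG (shared → AX (shared → excl)): {s0, s1, s2, s3, s4, s5}.
Every state reachable from s0 satisfies shared → AX (shared → excl).
s0 ∈ Sat(AG (shared → AX (shared → excl))).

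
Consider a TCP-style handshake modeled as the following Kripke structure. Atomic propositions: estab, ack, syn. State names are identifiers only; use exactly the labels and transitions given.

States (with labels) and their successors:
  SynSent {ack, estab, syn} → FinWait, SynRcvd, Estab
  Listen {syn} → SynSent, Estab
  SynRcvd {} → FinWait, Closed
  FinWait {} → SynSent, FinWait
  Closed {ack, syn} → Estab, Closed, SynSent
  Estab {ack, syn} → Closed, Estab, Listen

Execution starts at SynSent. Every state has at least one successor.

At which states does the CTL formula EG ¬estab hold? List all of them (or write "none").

States satisfying ¬estab: {Listen, SynRcvd, FinWait, Closed, Estab}.
States satisfying EG ¬estab: {Listen, SynRcvd, FinWait, Closed, Estab}.

{Listen, SynRcvd, FinWait, Closed, Estab}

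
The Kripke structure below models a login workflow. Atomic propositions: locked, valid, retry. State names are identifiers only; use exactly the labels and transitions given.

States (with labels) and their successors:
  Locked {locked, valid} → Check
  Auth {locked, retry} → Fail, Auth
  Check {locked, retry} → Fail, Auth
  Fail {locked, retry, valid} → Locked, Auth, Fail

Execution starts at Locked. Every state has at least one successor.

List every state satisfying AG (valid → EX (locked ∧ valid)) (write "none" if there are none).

none

States satisfying valid → EX (locked ∧ valid): {Auth, Check, Fail}.
States satisfying AG (valid → EX (locked ∧ valid)): ∅.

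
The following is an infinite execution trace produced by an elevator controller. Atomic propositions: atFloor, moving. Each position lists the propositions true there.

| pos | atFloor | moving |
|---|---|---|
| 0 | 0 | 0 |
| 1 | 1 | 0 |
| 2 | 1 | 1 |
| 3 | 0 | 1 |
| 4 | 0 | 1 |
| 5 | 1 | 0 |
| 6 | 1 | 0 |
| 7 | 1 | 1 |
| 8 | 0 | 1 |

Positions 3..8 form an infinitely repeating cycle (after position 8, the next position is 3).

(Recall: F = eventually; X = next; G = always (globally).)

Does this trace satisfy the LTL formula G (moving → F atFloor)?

Holds

moving → F atFloor holds at every position 0..8, and those are all positions ever visited, so G (moving → F atFloor) holds.
Positions where moving holds: 2, 3, 4, 7, 8.
Check F atFloor at each: 2→ok, 3→ok, 4→ok, 7→ok, 8→ok.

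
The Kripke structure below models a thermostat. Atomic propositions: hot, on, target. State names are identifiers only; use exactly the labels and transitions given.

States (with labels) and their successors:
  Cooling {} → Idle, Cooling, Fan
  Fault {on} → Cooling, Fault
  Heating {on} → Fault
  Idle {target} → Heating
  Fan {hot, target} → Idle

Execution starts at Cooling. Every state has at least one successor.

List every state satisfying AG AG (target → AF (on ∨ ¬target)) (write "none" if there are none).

States satisfying AG (target → AF (on ∨ ¬target)): {Cooling, Fault, Heating, Idle, Fan}.
States satisfying AG AG (target → AF (on ∨ ¬target)): {Cooling, Fault, Heating, Idle, Fan}.

{Cooling, Fault, Heating, Idle, Fan}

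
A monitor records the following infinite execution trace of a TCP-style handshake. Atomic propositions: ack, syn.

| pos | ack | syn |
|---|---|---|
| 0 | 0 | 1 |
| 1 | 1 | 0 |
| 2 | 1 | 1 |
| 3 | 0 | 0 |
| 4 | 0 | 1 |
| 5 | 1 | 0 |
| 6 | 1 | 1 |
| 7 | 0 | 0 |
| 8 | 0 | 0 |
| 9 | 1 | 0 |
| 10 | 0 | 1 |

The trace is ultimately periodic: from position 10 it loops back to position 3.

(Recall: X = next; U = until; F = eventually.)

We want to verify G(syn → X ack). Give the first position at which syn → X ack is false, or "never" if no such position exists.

2

Check syn → X ack at each position in order: 0 ✓, 1 ✓.
At position 2 the labels are {ack, syn} and the next position 3 has {}, so syn → X ack is false there. This is the first violation.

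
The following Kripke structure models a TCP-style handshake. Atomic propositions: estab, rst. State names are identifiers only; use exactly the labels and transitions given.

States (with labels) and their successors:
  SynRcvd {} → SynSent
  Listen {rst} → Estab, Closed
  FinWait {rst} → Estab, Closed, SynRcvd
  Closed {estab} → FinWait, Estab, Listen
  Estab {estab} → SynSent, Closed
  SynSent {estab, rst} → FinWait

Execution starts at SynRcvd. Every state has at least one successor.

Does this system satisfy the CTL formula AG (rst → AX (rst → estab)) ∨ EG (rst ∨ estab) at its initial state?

No

States satisfying rst → AX (rst → estab): {SynRcvd, Listen, FinWait, Closed, Estab}.
States satisfying AG (rst → AX (rst → estab)): ∅.
States satisfying rst ∨ estab: {Listen, FinWait, Closed, Estab, SynSent}.
States satisfying EG (rst ∨ estab): {Listen, FinWait, Closed, Estab, SynSent}.
States satisfying AG (rst → AX (rst → estab)) ∨ EG (rst ∨ estab): {Listen, FinWait, Closed, Estab, SynSent}.
SynRcvd ∉ Sat(AG (rst → AX (rst → estab)) ∨ EG (rst ∨ estab)).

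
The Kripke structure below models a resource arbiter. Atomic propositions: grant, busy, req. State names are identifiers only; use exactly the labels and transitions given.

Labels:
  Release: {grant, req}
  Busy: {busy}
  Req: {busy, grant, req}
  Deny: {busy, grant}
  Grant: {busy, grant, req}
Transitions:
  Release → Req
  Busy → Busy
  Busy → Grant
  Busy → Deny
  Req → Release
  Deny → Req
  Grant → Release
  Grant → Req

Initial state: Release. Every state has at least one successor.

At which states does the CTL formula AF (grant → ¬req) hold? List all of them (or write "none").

States satisfying grant → ¬req: {Busy, Deny}.
States satisfying AF (grant → ¬req): {Busy, Deny}.

{Busy, Deny}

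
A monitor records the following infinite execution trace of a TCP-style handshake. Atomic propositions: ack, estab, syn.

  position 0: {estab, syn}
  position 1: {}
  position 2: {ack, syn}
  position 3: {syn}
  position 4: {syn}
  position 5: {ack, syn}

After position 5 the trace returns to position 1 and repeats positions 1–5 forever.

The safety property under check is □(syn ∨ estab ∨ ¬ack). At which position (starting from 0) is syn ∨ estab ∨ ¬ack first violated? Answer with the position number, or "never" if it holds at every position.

syn ∨ estab ∨ ¬ack holds at every position 0..5, and those are all the positions the trace ever visits, so the invariant □(syn ∨ estab ∨ ¬ack) is never violated.

never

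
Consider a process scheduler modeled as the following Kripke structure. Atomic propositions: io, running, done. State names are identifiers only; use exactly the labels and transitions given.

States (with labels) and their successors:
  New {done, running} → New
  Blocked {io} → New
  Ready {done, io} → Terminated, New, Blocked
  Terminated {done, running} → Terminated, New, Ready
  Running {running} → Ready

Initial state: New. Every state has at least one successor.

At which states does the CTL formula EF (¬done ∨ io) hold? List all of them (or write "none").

States satisfying ¬done ∨ io: {Blocked, Ready, Running}.
States satisfying EF (¬done ∨ io): {Blocked, Ready, Terminated, Running}.

{Blocked, Ready, Terminated, Running}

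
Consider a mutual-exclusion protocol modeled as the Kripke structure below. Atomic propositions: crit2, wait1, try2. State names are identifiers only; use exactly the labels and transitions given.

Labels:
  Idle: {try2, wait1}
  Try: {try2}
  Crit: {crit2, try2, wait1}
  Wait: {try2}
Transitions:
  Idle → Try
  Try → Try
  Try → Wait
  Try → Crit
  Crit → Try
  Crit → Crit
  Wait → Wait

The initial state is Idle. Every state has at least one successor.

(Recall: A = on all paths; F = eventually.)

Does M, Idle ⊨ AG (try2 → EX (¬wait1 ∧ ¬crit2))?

States satisfying try2 → EX (¬wait1 ∧ ¬crit2): {Idle, Try, Crit, Wait}.
States satisfying AG (try2 → EX (¬wait1 ∧ ¬crit2)): {Idle, Try, Crit, Wait}.
Every state reachable from Idle satisfies try2 → EX (¬wait1 ∧ ¬crit2).
Idle ∈ Sat(AG (try2 → EX (¬wait1 ∧ ¬crit2))).

Satisfied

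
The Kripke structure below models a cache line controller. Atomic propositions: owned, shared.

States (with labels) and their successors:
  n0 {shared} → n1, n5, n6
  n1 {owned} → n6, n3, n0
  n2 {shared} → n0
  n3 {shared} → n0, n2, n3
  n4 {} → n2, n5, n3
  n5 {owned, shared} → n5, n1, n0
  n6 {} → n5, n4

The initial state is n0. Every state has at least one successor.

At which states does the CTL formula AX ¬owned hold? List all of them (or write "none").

States satisfying ¬owned: {n0, n2, n3, n4, n6}.
States satisfying AX ¬owned: {n1, n2, n3}.

{n1, n2, n3}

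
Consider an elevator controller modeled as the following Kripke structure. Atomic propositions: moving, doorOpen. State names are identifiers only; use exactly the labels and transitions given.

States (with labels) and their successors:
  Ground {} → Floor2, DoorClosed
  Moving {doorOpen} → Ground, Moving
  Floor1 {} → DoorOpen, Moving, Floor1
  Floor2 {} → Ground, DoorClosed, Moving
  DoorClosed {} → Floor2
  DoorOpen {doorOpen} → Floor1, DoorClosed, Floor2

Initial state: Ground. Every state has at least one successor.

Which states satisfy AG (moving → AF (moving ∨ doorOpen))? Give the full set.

{Ground, Moving, Floor1, Floor2, DoorClosed, DoorOpen}

States satisfying moving → AF (moving ∨ doorOpen): {Ground, Moving, Floor1, Floor2, DoorClosed, DoorOpen}.
States satisfying AG (moving → AF (moving ∨ doorOpen)): {Ground, Moving, Floor1, Floor2, DoorClosed, DoorOpen}.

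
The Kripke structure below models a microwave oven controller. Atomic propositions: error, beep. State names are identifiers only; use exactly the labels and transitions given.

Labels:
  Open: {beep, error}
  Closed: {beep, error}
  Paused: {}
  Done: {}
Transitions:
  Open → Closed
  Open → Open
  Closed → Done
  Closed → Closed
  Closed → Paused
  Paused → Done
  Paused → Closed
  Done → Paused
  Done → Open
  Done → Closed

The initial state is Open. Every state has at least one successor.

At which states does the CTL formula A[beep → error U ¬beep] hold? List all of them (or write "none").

States satisfying beep → error: {Open, Closed, Paused, Done}.
States satisfying ¬beep: {Paused, Done}.
States satisfying A[beep → error U ¬beep]: {Paused, Done}.

{Paused, Done}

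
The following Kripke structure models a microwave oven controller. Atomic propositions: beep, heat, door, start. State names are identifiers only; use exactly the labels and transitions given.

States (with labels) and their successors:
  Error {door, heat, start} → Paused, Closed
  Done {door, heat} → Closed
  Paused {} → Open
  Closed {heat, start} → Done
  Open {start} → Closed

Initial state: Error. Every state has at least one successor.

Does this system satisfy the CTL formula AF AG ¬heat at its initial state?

States satisfying AG ¬heat: ∅.
States satisfying AF AG ¬heat: ∅.
There is a path from Error along which AG ¬heat never holds.
Error ∉ Sat(AF AG ¬heat).

Does not hold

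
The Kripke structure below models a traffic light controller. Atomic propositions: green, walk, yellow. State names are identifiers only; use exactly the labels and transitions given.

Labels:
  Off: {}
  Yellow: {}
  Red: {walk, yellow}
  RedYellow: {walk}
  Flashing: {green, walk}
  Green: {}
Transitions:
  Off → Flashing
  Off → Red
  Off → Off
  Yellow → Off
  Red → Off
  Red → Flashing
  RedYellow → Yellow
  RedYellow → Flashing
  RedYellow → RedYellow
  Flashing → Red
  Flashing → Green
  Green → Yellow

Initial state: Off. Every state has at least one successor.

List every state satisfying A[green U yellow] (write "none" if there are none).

{Red}

States satisfying green: {Flashing}.
States satisfying yellow: {Red}.
States satisfying A[green U yellow]: {Red}.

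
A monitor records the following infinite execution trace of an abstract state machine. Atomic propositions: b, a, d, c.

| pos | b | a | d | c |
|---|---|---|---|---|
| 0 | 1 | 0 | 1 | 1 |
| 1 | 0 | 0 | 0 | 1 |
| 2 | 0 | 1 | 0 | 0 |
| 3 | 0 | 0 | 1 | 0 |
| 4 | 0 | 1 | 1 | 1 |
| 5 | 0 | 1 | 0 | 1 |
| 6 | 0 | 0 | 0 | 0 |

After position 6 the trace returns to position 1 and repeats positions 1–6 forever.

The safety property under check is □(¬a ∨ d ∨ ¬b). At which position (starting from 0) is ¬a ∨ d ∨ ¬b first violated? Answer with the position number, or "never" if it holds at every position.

¬a ∨ d ∨ ¬b holds at every position 0..6, and those are all the positions the trace ever visits, so the invariant □(¬a ∨ d ∨ ¬b) is never violated.

never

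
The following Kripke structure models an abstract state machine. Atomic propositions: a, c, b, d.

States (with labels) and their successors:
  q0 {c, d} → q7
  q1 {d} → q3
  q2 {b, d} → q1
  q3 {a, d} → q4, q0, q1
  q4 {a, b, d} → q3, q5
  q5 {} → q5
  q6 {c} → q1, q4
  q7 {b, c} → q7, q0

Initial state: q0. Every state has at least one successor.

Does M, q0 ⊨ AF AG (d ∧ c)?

No

States satisfying AG (d ∧ c): ∅.
States satisfying AF AG (d ∧ c): ∅.
There is a path from q0 along which AG (d ∧ c) never holds.
q0 ∉ Sat(AF AG (d ∧ c)).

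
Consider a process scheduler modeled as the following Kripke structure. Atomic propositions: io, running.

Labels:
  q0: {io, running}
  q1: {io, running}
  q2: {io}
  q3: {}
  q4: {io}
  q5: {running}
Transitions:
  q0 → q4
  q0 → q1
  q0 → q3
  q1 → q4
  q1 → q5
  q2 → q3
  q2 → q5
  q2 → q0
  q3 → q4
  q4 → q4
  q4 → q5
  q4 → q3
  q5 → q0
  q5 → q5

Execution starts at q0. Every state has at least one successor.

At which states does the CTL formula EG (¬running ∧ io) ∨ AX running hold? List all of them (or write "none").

States satisfying ¬running ∧ io: {q2, q4}.
States satisfying EG (¬running ∧ io): {q4}.
States satisfying running: {q0, q1, q5}.
States satisfying AX running: {q5}.
States satisfying EG (¬running ∧ io) ∨ AX running: {q4, q5}.

{q4, q5}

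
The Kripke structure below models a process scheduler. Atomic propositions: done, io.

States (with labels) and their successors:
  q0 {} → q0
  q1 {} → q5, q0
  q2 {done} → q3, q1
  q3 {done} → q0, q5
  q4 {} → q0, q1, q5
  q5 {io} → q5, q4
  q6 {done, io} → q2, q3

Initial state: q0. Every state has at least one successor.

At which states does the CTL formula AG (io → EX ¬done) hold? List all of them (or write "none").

{q0, q1, q2, q3, q4, q5}

States satisfying io → EX ¬done: {q0, q1, q2, q3, q4, q5}.
States satisfying AG (io → EX ¬done): {q0, q1, q2, q3, q4, q5}.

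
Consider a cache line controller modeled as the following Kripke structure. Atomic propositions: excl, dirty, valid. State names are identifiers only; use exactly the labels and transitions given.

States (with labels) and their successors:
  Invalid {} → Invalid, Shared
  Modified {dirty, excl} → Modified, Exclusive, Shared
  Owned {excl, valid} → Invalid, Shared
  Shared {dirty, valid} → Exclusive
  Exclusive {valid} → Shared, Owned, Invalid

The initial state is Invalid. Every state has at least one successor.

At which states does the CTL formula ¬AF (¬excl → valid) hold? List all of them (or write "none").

States satisfying ¬excl → valid: {Modified, Owned, Shared, Exclusive}.
States satisfying AF (¬excl → valid): {Modified, Owned, Shared, Exclusive}.
States satisfying ¬AF (¬excl → valid): {Invalid}.

{Invalid}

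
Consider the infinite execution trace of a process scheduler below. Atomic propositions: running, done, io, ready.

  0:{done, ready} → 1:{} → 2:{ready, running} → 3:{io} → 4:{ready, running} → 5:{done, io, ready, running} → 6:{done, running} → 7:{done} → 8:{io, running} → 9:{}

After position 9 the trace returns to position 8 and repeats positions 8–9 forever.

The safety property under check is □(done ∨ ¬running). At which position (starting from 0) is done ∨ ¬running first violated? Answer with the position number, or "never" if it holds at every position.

Check done ∨ ¬running at each position in order: 0 ✓, 1 ✓.
At position 2 the labels are {ready, running}, so done ∨ ¬running is false there. This is the first violation.

2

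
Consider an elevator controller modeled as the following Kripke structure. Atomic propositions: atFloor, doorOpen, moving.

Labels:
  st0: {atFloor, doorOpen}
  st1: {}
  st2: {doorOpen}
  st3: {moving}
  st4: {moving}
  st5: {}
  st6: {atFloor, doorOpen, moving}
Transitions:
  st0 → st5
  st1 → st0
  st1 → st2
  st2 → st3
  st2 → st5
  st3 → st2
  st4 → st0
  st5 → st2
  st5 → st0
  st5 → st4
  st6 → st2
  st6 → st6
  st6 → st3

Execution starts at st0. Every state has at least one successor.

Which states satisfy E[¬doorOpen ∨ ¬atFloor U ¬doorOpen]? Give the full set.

States satisfying ¬doorOpen ∨ ¬atFloor: {st1, st2, st3, st4, st5}.
States satisfying ¬doorOpen: {st1, st3, st4, st5}.
States satisfying E[¬doorOpen ∨ ¬atFloor U ¬doorOpen]: {st1, st2, st3, st4, st5}.

{st1, st2, st3, st4, st5}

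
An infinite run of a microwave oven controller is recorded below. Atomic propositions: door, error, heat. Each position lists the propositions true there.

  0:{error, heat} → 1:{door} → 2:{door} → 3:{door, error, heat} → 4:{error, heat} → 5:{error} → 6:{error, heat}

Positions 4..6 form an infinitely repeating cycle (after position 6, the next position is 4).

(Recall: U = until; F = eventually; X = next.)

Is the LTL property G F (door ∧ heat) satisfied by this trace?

Violated

F (door ∧ heat) must hold at every position from 0 onward. It fails at position 4, so G F (door ∧ heat) is false.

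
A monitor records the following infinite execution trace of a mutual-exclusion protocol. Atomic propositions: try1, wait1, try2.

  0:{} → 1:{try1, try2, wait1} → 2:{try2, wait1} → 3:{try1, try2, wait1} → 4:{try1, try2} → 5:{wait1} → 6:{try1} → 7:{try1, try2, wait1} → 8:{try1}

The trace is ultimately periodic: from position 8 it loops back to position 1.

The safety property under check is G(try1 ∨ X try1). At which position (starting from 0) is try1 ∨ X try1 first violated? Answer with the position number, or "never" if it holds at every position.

try1 ∨ X try1 holds at every position 0..8, and those are all the positions the trace ever visits, so the invariant G(try1 ∨ X try1) is never violated.

never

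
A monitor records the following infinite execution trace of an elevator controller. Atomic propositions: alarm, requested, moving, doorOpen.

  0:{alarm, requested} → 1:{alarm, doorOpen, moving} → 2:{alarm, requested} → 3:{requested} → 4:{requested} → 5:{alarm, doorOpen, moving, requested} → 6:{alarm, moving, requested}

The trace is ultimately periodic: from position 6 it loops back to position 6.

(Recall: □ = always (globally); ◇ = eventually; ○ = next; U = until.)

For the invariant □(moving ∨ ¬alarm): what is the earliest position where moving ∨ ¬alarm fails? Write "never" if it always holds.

At position 0 the labels are {alarm, requested}, so moving ∨ ¬alarm is false there. This is the first violation.

0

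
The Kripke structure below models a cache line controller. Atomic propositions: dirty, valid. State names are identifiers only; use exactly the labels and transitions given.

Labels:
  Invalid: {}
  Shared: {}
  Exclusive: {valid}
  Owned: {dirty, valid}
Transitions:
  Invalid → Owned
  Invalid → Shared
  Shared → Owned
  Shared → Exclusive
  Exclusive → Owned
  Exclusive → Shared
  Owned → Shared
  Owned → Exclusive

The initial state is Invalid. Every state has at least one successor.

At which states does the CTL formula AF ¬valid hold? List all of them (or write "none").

{Invalid, Shared}

States satisfying ¬valid: {Invalid, Shared}.
States satisfying AF ¬valid: {Invalid, Shared}.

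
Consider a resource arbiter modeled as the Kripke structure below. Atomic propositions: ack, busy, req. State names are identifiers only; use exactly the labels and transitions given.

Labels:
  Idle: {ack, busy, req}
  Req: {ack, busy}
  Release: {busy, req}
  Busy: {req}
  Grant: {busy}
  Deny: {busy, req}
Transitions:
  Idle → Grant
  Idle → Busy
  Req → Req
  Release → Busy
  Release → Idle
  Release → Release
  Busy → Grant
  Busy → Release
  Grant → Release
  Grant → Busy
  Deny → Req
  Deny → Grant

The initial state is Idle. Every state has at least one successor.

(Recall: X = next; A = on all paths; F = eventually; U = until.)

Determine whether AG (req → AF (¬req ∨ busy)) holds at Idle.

Satisfied

States satisfying req → AF (¬req ∨ busy): {Idle, Req, Release, Busy, Grant, Deny}.
States satisfying AG (req → AF (¬req ∨ busy)): {Idle, Req, Release, Busy, Grant, Deny}.
Every state reachable from Idle satisfies req → AF (¬req ∨ busy).
Idle ∈ Sat(AG (req → AF (¬req ∨ busy))).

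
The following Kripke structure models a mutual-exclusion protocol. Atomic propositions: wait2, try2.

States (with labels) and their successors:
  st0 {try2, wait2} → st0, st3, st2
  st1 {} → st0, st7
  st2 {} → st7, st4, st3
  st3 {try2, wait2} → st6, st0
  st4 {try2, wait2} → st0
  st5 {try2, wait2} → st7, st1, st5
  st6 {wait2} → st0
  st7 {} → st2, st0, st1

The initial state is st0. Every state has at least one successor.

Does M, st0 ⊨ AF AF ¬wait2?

Violated

States satisfying AF ¬wait2: {st1, st2, st7}.
States satisfying AF AF ¬wait2: {st1, st2, st7}.
There is a path from st0 along which AF ¬wait2 never holds.
st0 ∉ Sat(AF AF ¬wait2).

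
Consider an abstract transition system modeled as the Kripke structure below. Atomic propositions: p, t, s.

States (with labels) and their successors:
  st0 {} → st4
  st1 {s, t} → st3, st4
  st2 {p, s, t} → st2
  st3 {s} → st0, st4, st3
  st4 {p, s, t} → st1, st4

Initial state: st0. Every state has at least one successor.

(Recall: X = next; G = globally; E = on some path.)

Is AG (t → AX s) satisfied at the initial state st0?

States satisfying t → AX s: {st0, st1, st2, st3, st4}.
States satisfying AG (t → AX s): {st0, st1, st2, st3, st4}.
Every state reachable from st0 satisfies t → AX s.
st0 ∈ Sat(AG (t → AX s)).

Satisfied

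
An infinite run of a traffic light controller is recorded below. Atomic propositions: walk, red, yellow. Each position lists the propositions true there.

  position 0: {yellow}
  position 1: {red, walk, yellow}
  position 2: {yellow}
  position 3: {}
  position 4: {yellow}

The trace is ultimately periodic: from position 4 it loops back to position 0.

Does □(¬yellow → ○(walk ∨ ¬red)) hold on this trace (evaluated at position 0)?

¬yellow → ○(walk ∨ ¬red) holds at every position 0..4, and those are all positions ever visited, so □(¬yellow → ○(walk ∨ ¬red)) holds.
Positions where ¬yellow holds: 3.
Check ○(walk ∨ ¬red) at each: 3→ok.

Holds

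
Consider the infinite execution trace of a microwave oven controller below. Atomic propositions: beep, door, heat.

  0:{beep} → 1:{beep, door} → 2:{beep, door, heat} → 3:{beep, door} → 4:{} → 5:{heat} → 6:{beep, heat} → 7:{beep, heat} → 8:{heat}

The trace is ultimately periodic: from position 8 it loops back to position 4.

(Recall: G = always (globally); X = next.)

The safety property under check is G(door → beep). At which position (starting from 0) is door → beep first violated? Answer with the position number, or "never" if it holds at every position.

door → beep holds at every position 0..8, and those are all the positions the trace ever visits, so the invariant G(door → beep) is never violated.

never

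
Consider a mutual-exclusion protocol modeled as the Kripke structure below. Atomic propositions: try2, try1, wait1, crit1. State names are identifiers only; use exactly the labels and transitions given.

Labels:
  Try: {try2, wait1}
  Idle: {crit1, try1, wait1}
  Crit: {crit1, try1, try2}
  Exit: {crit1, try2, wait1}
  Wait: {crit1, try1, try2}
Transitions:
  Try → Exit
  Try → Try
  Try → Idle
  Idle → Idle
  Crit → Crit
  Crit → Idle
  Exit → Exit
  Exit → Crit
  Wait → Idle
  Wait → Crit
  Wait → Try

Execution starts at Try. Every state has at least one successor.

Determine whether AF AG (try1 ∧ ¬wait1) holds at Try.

Does not hold

States satisfying AG (try1 ∧ ¬wait1): ∅.
States satisfying AF AG (try1 ∧ ¬wait1): ∅.
There is a path from Try along which AG (try1 ∧ ¬wait1) never holds.
Try ∉ Sat(AF AG (try1 ∧ ¬wait1)).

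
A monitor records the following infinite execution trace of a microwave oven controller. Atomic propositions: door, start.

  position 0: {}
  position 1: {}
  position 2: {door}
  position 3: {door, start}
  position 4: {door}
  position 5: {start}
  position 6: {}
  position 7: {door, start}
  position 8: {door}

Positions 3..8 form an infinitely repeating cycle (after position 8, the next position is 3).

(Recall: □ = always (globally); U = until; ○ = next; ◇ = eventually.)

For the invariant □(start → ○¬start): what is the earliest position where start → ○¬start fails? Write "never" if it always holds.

start → ○¬start holds at every position 0..8, and those are all the positions the trace ever visits, so the invariant □(start → ○¬start) is never violated.

never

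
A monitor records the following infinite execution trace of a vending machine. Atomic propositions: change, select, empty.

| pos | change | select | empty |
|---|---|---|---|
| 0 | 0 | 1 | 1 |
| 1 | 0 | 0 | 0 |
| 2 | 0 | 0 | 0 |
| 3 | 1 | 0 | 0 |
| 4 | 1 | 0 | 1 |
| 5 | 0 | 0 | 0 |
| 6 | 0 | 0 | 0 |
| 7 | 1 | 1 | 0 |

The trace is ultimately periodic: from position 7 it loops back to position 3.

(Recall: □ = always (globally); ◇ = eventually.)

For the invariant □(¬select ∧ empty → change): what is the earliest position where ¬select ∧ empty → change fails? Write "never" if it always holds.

¬select ∧ empty → change holds at every position 0..7, and those are all the positions the trace ever visits, so the invariant □(¬select ∧ empty → change) is never violated.

never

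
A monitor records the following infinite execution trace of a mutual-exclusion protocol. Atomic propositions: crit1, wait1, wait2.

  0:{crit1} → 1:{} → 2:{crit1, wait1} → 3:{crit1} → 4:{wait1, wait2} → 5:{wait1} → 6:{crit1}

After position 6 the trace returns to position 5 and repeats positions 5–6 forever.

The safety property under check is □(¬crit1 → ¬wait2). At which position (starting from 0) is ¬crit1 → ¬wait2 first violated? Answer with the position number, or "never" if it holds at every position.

Check ¬crit1 → ¬wait2 at each position in order: 0 ✓, 1 ✓, 2 ✓, 3 ✓.
At position 4 the labels are {wait1, wait2}, so ¬crit1 → ¬wait2 is false there. This is the first violation.

4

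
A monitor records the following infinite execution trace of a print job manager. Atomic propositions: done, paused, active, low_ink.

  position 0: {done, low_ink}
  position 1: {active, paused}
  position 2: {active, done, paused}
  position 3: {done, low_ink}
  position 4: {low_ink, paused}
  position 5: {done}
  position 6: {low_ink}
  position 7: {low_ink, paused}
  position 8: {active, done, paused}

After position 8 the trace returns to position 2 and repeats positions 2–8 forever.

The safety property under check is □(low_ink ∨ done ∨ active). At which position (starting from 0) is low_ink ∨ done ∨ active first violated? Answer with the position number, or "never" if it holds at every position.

never

low_ink ∨ done ∨ active holds at every position 0..8, and those are all the positions the trace ever visits, so the invariant □(low_ink ∨ done ∨ active) is never violated.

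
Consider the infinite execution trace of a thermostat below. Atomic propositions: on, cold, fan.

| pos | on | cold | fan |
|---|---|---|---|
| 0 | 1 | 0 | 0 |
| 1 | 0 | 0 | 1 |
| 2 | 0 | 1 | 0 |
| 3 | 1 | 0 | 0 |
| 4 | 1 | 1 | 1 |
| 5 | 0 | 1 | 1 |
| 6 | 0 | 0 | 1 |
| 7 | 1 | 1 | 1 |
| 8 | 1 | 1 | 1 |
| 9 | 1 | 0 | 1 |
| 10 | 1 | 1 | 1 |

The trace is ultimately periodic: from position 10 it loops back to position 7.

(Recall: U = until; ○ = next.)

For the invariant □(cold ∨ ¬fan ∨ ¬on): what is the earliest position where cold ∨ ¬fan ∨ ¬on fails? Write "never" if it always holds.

9

Check cold ∨ ¬fan ∨ ¬on at each position in order: 0 ✓, 1 ✓, 2 ✓, 3 ✓, 4 ✓, 5 ✓, 6 ✓, 7 ✓, 8 ✓.
At position 9 the labels are {fan, on}, so cold ∨ ¬fan ∨ ¬on is false there. This is the first violation.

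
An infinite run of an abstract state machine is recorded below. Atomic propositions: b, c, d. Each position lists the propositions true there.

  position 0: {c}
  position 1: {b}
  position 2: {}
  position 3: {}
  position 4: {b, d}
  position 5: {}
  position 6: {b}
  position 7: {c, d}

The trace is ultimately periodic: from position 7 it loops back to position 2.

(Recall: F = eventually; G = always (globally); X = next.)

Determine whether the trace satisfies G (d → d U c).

Violated

d → d U c must hold at every position from 0 onward. It fails at position 4, so G (d → d U c) is false.
Positions where d holds: 4, 7.
Check d U c at each: 4→fails, 7→ok.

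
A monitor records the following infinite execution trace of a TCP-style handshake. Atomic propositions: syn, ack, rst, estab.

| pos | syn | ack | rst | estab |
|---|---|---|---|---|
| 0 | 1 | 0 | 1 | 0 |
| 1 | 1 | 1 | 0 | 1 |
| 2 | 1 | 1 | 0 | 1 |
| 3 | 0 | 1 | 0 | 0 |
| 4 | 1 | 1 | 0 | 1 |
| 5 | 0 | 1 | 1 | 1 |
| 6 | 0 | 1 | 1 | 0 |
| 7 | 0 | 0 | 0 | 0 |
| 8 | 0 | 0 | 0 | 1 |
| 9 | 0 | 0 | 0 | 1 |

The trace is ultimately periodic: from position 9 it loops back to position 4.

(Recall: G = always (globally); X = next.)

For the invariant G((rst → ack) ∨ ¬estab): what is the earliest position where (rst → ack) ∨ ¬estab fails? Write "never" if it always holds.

never

(rst → ack) ∨ ¬estab holds at every position 0..9, and those are all the positions the trace ever visits, so the invariant G((rst → ack) ∨ ¬estab) is never violated.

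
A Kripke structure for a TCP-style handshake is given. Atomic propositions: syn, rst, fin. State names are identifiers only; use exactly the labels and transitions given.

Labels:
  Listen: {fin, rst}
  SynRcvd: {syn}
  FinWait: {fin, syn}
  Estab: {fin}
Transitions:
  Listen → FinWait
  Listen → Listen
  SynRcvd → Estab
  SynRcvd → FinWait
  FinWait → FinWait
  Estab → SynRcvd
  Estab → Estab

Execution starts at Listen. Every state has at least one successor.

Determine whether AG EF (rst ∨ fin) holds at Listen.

States satisfying EF (rst ∨ fin): {Listen, SynRcvd, FinWait, Estab}.
States satisfying AG EF (rst ∨ fin): {Listen, SynRcvd, FinWait, Estab}.
Every state reachable from Listen satisfies EF (rst ∨ fin).
Listen ∈ Sat(AG EF (rst ∨ fin)).

Yes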